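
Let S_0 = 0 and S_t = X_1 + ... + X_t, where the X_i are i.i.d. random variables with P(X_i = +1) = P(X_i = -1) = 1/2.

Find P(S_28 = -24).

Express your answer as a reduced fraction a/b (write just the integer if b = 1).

To reach position -24 after 28 steps: need 2 steps of +1 and 26 of -1.
Favorable paths: C(28,2) = 378
Total paths: 2^28 = 268435456
P = 378/268435456 = 189/134217728

Answer: 189/134217728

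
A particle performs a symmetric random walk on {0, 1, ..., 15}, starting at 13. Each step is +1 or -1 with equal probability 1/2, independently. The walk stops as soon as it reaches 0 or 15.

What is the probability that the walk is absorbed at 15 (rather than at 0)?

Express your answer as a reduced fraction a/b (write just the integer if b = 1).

Answer: 13/15

Derivation:
Symmetric walk (p = 1/2): the harmonic-function argument gives P(hit 15 before 0 | start at 13) = a/N.
P = 13/15 = 13/15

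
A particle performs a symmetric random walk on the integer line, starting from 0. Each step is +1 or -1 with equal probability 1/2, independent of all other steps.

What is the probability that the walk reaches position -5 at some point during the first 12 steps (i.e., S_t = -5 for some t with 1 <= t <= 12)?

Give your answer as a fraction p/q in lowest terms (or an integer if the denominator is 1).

Answer: 299/2048

Derivation:
Count via complement. Let g(t,s) = #length-t paths at position s with S_1..S_t all ≠ -5.
g(t,s) = g(t-1,s-1) + g(t-1,s+1) for s ≠ -5; g(t,-5) = 0.
t=0: g(0,0)=1
t=1: g(1,-1)=1 g(1,1)=1
t=2: g(2,-2)=1 g(2,0)=2 g(2,2)=1
t=3: g(3,-3)=1 g(3,-1)=3 g(3,1)=3 g(3,3)=1
t=4: g(4,-4)=1 g(4,-2)=4 g(4,0)=6 g(4,2)=4 g(4,4)=1
t=5: g(5,-3)=5 g(5,-1)=10 g(5,1)=10 g(5,3)=5 g(5,5)=1
t=6: g(6,-4)=5 g(6,-2)=15 g(6,0)=20 g(6,2)=15 g(6,4)=6 g(6,6)=1
t=7: g(7,-3)=20 g(7,-1)=35 g(7,1)=35 g(7,3)=21 g(7,5)=7 g(7,7)=1
t=8: g(8,-4)=20 g(8,-2)=55 g(8,0)=70 g(8,2)=56 g(8,4)=28 g(8,6)=8 g(8,8)=1
t=9: g(9,-3)=75 g(9,-1)=125 g(9,1)=126 g(9,3)=84 g(9,5)=36 g(9,7)=9 g(9,9)=1
t=10: g(10,-4)=75 g(10,-2)=200 g(10,0)=251 g(10,2)=210 g(10,4)=120 g(10,6)=45 g(10,8)=10 g(10,10)=1
t=11: g(11,-3)=275 g(11,-1)=451 g(11,1)=461 g(11,3)=330 g(11,5)=165 g(11,7)=55 g(11,9)=11 g(11,11)=1
t=12: g(12,-4)=275 g(12,-2)=726 g(12,0)=912 g(12,2)=791 g(12,4)=495 g(12,6)=220 g(12,8)=66 g(12,10)=12 g(12,12)=1
Paths never hitting -5: Σ_s g(12,s) = 3498
Paths hitting -5: 2^12 - 3498 = 598
P = 598/4096 = 299/2048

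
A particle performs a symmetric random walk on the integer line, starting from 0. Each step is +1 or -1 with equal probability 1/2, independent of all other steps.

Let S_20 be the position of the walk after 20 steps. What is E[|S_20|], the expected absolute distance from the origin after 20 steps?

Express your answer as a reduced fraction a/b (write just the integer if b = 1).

Answer: 230945/65536

Derivation:
S_20 takes values m ≡ 0 (mod 2) with |m| ≤ 20; P(S_20=m) = C(20,(20+m)/2)/2^20.
Total paths: 2^20 = 1048576
Distribution: P(S=-20)=1/1048576, P(S=-18)=20/1048576, P(S=-16)=190/1048576, P(S=-14)=1140/1048576, P(S=-12)=4845/1048576, P(S=-10)=15504/1048576, P(S=-8)=38760/1048576, P(S=-6)=77520/1048576, P(S=-4)=125970/1048576, P(S=-2)=167960/1048576, P(S=0)=184756/1048576, P(S=2)=167960/1048576, P(S=4)=125970/1048576, P(S=6)=77520/1048576, P(S=8)=38760/1048576, P(S=10)=15504/1048576, P(S=12)=4845/1048576, P(S=14)=1140/1048576, P(S=16)=190/1048576, P(S=18)=20/1048576, P(S=20)=1/1048576
E[|S_20|] = Σ_m |m|·P(S_20=m) = 3695120/1048576 = 230945/65536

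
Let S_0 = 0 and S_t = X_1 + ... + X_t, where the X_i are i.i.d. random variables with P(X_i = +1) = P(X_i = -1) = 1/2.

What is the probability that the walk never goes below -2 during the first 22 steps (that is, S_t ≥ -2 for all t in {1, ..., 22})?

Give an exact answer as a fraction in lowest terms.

Let f(t,s) = #length-t paths at position s with S_1..S_t all ≥ -2.
f(t,s) = f(t-1,s-1) + f(t-1,s+1) for s ≥ -2; f(t,s) = 0 for s < -2.
t=0: f(0,0)=1
t=1: f(1,-1)=1 f(1,1)=1
t=2: f(2,-2)=1 f(2,0)=2 f(2,2)=1
t=3: f(3,-1)=3 f(3,1)=3 f(3,3)=1
t=4: f(4,-2)=3 f(4,0)=6 f(4,2)=4 f(4,4)=1
t=5: f(5,-1)=9 f(5,1)=10 f(5,3)=5 f(5,5)=1
t=6: f(6,-2)=9 f(6,0)=19 f(6,2)=15 f(6,4)=6 f(6,6)=1
t=7: f(7,-1)=28 f(7,1)=34 f(7,3)=21 f(7,5)=7 f(7,7)=1
t=8: f(8,-2)=28 f(8,0)=62 f(8,2)=55 f(8,4)=28 f(8,6)=8 f(8,8)=1
t=9: f(9,-1)=90 f(9,1)=117 f(9,3)=83 f(9,5)=36 f(9,7)=9 f(9,9)=1
t=10: f(10,-2)=90 f(10,0)=207 f(10,2)=200 f(10,4)=119 f(10,6)=45 f(10,8)=10 f(10,10)=1
t=11: f(11,-1)=297 f(11,1)=407 f(11,3)=319 f(11,5)=164 f(11,7)=55 f(11,9)=11 f(11,11)=1
t=12: f(12,-2)=297 f(12,0)=704 f(12,2)=726 f(12,4)=483 f(12,6)=219 f(12,8)=66 f(12,10)=12 f(12,12)=1
t=13: f(13,-1)=1001 f(13,1)=1430 f(13,3)=1209 f(13,5)=702 f(13,7)=285 f(13,9)=78 f(13,11)=13 f(13,13)=1
t=14: f(14,-2)=1001 f(14,0)=2431 f(14,2)=2639 f(14,4)=1911 f(14,6)=987 f(14,8)=363 f(14,10)=91 f(14,12)=14 f(14,14)=1
t=15: f(15,-1)=3432 f(15,1)=5070 f(15,3)=4550 f(15,5)=2898 f(15,7)=1350 f(15,9)=454 f(15,11)=105 f(15,13)=15 f(15,15)=1
t=16: f(16,-2)=3432 f(16,0)=8502 f(16,2)=9620 f(16,4)=7448 f(16,6)=4248 f(16,8)=1804 f(16,10)=559 f(16,12)=120 f(16,14)=16 f(16,16)=1
t=17: f(17,-1)=11934 f(17,1)=18122 f(17,3)=17068 f(17,5)=11696 f(17,7)=6052 f(17,9)=2363 f(17,11)=679 f(17,13)=136 f(17,15)=17 f(17,17)=1
t=18: f(18,-2)=11934 f(18,0)=30056 f(18,2)=35190 f(18,4)=28764 f(18,6)=17748 f(18,8)=8415 f(18,10)=3042 f(18,12)=815 f(18,14)=153 f(18,16)=18 f(18,18)=1
t=19: f(19,-1)=41990 f(19,1)=65246 f(19,3)=63954 f(19,5)=46512 f(19,7)=26163 f(19,9)=11457 f(19,11)=3857 f(19,13)=968 f(19,15)=171 f(19,17)=19 f(19,19)=1
t=20: f(20,-2)=41990 f(20,0)=107236 f(20,2)=129200 f(20,4)=110466 f(20,6)=72675 f(20,8)=37620 f(20,10)=15314 f(20,12)=4825 f(20,14)=1139 f(20,16)=190 f(20,18)=20 f(20,20)=1
t=21: f(21,-1)=149226 f(21,1)=236436 f(21,3)=239666 f(21,5)=183141 f(21,7)=110295 f(21,9)=52934 f(21,11)=20139 f(21,13)=5964 f(21,15)=1329 f(21,17)=210 f(21,19)=21 f(21,21)=1
t=22: f(22,-2)=149226 f(22,0)=385662 f(22,2)=476102 f(22,4)=422807 f(22,6)=293436 f(22,8)=163229 f(22,10)=73073 f(22,12)=26103 f(22,14)=7293 f(22,16)=1539 f(22,18)=231 f(22,20)=22 f(22,22)=1
Σ_s f(22,s) = 1998724
P = 1998724/4194304 = 499681/1048576

Answer: 499681/1048576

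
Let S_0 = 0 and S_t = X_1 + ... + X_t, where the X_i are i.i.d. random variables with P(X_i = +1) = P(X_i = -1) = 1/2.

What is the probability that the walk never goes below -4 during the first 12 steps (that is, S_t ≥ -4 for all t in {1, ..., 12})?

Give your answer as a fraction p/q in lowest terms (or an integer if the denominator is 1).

Answer: 1749/2048

Derivation:
Let f(t,s) = #length-t paths at position s with S_1..S_t all ≥ -4.
f(t,s) = f(t-1,s-1) + f(t-1,s+1) for s ≥ -4; f(t,s) = 0 for s < -4.
t=0: f(0,0)=1
t=1: f(1,-1)=1 f(1,1)=1
t=2: f(2,-2)=1 f(2,0)=2 f(2,2)=1
t=3: f(3,-3)=1 f(3,-1)=3 f(3,1)=3 f(3,3)=1
t=4: f(4,-4)=1 f(4,-2)=4 f(4,0)=6 f(4,2)=4 f(4,4)=1
t=5: f(5,-3)=5 f(5,-1)=10 f(5,1)=10 f(5,3)=5 f(5,5)=1
t=6: f(6,-4)=5 f(6,-2)=15 f(6,0)=20 f(6,2)=15 f(6,4)=6 f(6,6)=1
t=7: f(7,-3)=20 f(7,-1)=35 f(7,1)=35 f(7,3)=21 f(7,5)=7 f(7,7)=1
t=8: f(8,-4)=20 f(8,-2)=55 f(8,0)=70 f(8,2)=56 f(8,4)=28 f(8,6)=8 f(8,8)=1
t=9: f(9,-3)=75 f(9,-1)=125 f(9,1)=126 f(9,3)=84 f(9,5)=36 f(9,7)=9 f(9,9)=1
t=10: f(10,-4)=75 f(10,-2)=200 f(10,0)=251 f(10,2)=210 f(10,4)=120 f(10,6)=45 f(10,8)=10 f(10,10)=1
t=11: f(11,-3)=275 f(11,-1)=451 f(11,1)=461 f(11,3)=330 f(11,5)=165 f(11,7)=55 f(11,9)=11 f(11,11)=1
t=12: f(12,-4)=275 f(12,-2)=726 f(12,0)=912 f(12,2)=791 f(12,4)=495 f(12,6)=220 f(12,8)=66 f(12,10)=12 f(12,12)=1
Σ_s f(12,s) = 3498
P = 3498/4096 = 1749/2048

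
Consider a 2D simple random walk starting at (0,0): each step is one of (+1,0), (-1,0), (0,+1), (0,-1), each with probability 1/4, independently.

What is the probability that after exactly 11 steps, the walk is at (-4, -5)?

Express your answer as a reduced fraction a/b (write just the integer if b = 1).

Answer: 2541/2097152

Derivation:
Let h be the number of horizontal steps (so 11-h are vertical). To end at (-4,-5) need (h-4)/2 right-steps and ((11-h)-5)/2 up-steps.
Sum over h with 4 ≤ h ≤ 6, h ≡ 0 (mod 2), 11-h ≡ 1 (mod 2):
h=4: C(11,4)·C(4,0)·C(7,1) = 330·1·7 = 2310
h=6: C(11,6)·C(6,1)·C(5,0) = 462·6·1 = 2772
Total favorable: 5082
Total paths: 4^11 = 4194304
P = 5082/4194304 = 2541/2097152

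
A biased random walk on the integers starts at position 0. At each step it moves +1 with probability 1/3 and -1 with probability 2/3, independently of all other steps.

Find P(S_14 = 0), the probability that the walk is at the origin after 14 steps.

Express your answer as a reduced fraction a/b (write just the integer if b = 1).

To be at 0 after 14 steps: need exactly 7 steps of +1 and 7 of -1.
Number of such sequences: C(14,7) = 3432
Each has probability (1/3)^7 · (2/3)^7 = 128/4782969
P = 3432 · 128/4782969 = 146432/1594323

Answer: 146432/1594323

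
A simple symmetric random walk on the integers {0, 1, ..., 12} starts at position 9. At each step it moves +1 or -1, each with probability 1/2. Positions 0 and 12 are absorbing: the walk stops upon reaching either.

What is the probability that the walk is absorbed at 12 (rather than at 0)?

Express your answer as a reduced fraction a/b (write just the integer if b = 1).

Answer: 3/4

Derivation:
Symmetric walk (p = 1/2): the harmonic-function argument gives P(hit 12 before 0 | start at 9) = a/N.
P = 9/12 = 3/4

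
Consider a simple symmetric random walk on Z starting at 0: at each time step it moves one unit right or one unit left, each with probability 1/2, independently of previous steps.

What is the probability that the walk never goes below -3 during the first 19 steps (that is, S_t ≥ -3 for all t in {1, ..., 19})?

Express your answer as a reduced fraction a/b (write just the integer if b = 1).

Answer: 20995/32768

Derivation:
Let f(t,s) = #length-t paths at position s with S_1..S_t all ≥ -3.
f(t,s) = f(t-1,s-1) + f(t-1,s+1) for s ≥ -3; f(t,s) = 0 for s < -3.
t=0: f(0,0)=1
t=1: f(1,-1)=1 f(1,1)=1
t=2: f(2,-2)=1 f(2,0)=2 f(2,2)=1
t=3: f(3,-3)=1 f(3,-1)=3 f(3,1)=3 f(3,3)=1
t=4: f(4,-2)=4 f(4,0)=6 f(4,2)=4 f(4,4)=1
t=5: f(5,-3)=4 f(5,-1)=10 f(5,1)=10 f(5,3)=5 f(5,5)=1
t=6: f(6,-2)=14 f(6,0)=20 f(6,2)=15 f(6,4)=6 f(6,6)=1
t=7: f(7,-3)=14 f(7,-1)=34 f(7,1)=35 f(7,3)=21 f(7,5)=7 f(7,7)=1
t=8: f(8,-2)=48 f(8,0)=69 f(8,2)=56 f(8,4)=28 f(8,6)=8 f(8,8)=1
t=9: f(9,-3)=48 f(9,-1)=117 f(9,1)=125 f(9,3)=84 f(9,5)=36 f(9,7)=9 f(9,9)=1
t=10: f(10,-2)=165 f(10,0)=242 f(10,2)=209 f(10,4)=120 f(10,6)=45 f(10,8)=10 f(10,10)=1
t=11: f(11,-3)=165 f(11,-1)=407 f(11,1)=451 f(11,3)=329 f(11,5)=165 f(11,7)=55 f(11,9)=11 f(11,11)=1
t=12: f(12,-2)=572 f(12,0)=858 f(12,2)=780 f(12,4)=494 f(12,6)=220 f(12,8)=66 f(12,10)=12 f(12,12)=1
t=13: f(13,-3)=572 f(13,-1)=1430 f(13,1)=1638 f(13,3)=1274 f(13,5)=714 f(13,7)=286 f(13,9)=78 f(13,11)=13 f(13,13)=1
t=14: f(14,-2)=2002 f(14,0)=3068 f(14,2)=2912 f(14,4)=1988 f(14,6)=1000 f(14,8)=364 f(14,10)=91 f(14,12)=14 f(14,14)=1
t=15: f(15,-3)=2002 f(15,-1)=5070 f(15,1)=5980 f(15,3)=4900 f(15,5)=2988 f(15,7)=1364 f(15,9)=455 f(15,11)=105 f(15,13)=15 f(15,15)=1
t=16: f(16,-2)=7072 f(16,0)=11050 f(16,2)=10880 f(16,4)=7888 f(16,6)=4352 f(16,8)=1819 f(16,10)=560 f(16,12)=120 f(16,14)=16 f(16,16)=1
t=17: f(17,-3)=7072 f(17,-1)=18122 f(17,1)=21930 f(17,3)=18768 f(17,5)=12240 f(17,7)=6171 f(17,9)=2379 f(17,11)=680 f(17,13)=136 f(17,15)=17 f(17,17)=1
t=18: f(18,-2)=25194 f(18,0)=40052 f(18,2)=40698 f(18,4)=31008 f(18,6)=18411 f(18,8)=8550 f(18,10)=3059 f(18,12)=816 f(18,14)=153 f(18,16)=18 f(18,18)=1
t=19: f(19,-3)=25194 f(19,-1)=65246 f(19,1)=80750 f(19,3)=71706 f(19,5)=49419 f(19,7)=26961 f(19,9)=11609 f(19,11)=3875 f(19,13)=969 f(19,15)=171 f(19,17)=19 f(19,19)=1
Σ_s f(19,s) = 335920
P = 335920/524288 = 20995/32768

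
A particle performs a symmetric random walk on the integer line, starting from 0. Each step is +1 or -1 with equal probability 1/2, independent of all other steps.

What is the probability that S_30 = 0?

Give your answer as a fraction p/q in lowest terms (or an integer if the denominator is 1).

To return to 0 after 30 steps: need exactly 15 steps of +1 and 15 of -1.
Favorable paths: C(30,15) = 155117520
Total paths: 2^30 = 1073741824
P = 155117520/1073741824 = 9694845/67108864

Answer: 9694845/67108864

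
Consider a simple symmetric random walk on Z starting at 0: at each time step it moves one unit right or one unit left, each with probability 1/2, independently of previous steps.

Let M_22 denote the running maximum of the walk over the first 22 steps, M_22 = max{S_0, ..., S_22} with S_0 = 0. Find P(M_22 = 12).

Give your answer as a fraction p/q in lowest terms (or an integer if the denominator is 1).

Answer: 13167/2097152

Derivation:
Let M_22 = max(S_0,...,S_22). Use the reflection principle: for j ≥ 1, #{paths with M_22 ≥ j} = #{S_22 ≥ j} + #{S_22 ≥ j+1}.
By reflection, #{M_22 ≥ 12} = #{S_22 ≥ 12} + #{S_22 ≥ 13} = 35443 + 9109 = 44552.
#{M_22 ≥ 13} = #{S_22 ≥ 13} + #{S_22 ≥ 14} = 9109 + 9109 = 18218.
#{M_22 = 12} = 44552 - 18218 = 26334.
P(M_22 = 12) = 26334/4194304 = 13167/2097152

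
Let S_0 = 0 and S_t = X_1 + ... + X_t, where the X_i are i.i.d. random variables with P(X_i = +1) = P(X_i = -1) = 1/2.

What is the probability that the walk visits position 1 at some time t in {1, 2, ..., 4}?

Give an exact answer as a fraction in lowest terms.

Answer: 5/8

Derivation:
Count via complement. Let g(t,s) = #length-t paths at position s with S_1..S_t all ≠ 1.
g(t,s) = g(t-1,s-1) + g(t-1,s+1) for s ≠ 1; g(t,1) = 0.
t=0: g(0,0)=1
t=1: g(1,-1)=1
t=2: g(2,-2)=1 g(2,0)=1
t=3: g(3,-3)=1 g(3,-1)=2
t=4: g(4,-4)=1 g(4,-2)=3 g(4,0)=2
Paths never hitting 1: Σ_s g(4,s) = 6
Paths hitting 1: 2^4 - 6 = 10
P = 10/16 = 5/8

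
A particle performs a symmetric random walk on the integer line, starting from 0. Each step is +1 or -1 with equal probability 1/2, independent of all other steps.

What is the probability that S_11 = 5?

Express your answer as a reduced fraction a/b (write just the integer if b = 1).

To reach position 5 after 11 steps: need 8 steps of +1 and 3 of -1.
Favorable paths: C(11,8) = 165
Total paths: 2^11 = 2048
P = 165/2048 = 165/2048

Answer: 165/2048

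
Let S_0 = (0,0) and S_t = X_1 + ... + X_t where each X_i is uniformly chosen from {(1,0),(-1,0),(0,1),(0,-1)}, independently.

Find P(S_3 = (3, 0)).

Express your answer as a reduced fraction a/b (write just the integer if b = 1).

Let h be the number of horizontal steps (so 3-h are vertical). To end at (3,0) need (h+3)/2 right-steps and ((3-h)+0)/2 up-steps.
Sum over h with 3 ≤ h ≤ 3, h ≡ 1 (mod 2), 3-h ≡ 0 (mod 2):
h=3: C(3,3)·C(3,3)·C(0,0) = 1·1·1 = 1
Total favorable: 1
Total paths: 4^3 = 64
P = 1/64 = 1/64

Answer: 1/64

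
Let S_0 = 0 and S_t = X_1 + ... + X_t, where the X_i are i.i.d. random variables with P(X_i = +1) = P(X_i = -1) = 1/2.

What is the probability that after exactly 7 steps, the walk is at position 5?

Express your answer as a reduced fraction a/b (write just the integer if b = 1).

To reach position 5 after 7 steps: need 6 steps of +1 and 1 of -1.
Favorable paths: C(7,6) = 7
Total paths: 2^7 = 128
P = 7/128 = 7/128

Answer: 7/128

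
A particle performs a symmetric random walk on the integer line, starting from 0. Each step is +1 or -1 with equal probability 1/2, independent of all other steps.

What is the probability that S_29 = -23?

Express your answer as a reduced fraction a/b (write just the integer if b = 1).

Answer: 1827/268435456

Derivation:
To reach position -23 after 29 steps: need 3 steps of +1 and 26 of -1.
Favorable paths: C(29,3) = 3654
Total paths: 2^29 = 536870912
P = 3654/536870912 = 1827/268435456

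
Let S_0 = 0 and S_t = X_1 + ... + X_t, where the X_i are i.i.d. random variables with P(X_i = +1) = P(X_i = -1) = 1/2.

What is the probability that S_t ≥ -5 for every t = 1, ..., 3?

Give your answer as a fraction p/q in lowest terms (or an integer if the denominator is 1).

Answer: 1

Derivation:
Let f(t,s) = #length-t paths at position s with S_1..S_t all ≥ -5.
f(t,s) = f(t-1,s-1) + f(t-1,s+1) for s ≥ -5; f(t,s) = 0 for s < -5.
t=0: f(0,0)=1
t=1: f(1,-1)=1 f(1,1)=1
t=2: f(2,-2)=1 f(2,0)=2 f(2,2)=1
t=3: f(3,-3)=1 f(3,-1)=3 f(3,1)=3 f(3,3)=1
Σ_s f(3,s) = 8
P = 8/8 = 1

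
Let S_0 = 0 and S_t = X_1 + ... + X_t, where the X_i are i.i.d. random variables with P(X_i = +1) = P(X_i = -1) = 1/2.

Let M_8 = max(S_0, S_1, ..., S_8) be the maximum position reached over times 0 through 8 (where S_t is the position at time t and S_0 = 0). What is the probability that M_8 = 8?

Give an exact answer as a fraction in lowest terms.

Let M_8 = max(S_0,...,S_8). Use the reflection principle: for j ≥ 1, #{paths with M_8 ≥ j} = #{S_8 ≥ j} + #{S_8 ≥ j+1}.
By reflection, #{M_8 ≥ 8} = #{S_8 ≥ 8} + #{S_8 ≥ 9} = 1 + 0 = 1.
#{M_8 ≥ 9} = #{S_8 ≥ 9} + #{S_8 ≥ 10} = 0 + 0 = 0.
#{M_8 = 8} = 1 - 0 = 1.
P(M_8 = 8) = 1/256 = 1/256

Answer: 1/256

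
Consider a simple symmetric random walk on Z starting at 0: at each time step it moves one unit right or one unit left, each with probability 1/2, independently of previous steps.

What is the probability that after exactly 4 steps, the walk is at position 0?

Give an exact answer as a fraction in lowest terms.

Answer: 3/8

Derivation:
To return to 0 after 4 steps: need exactly 2 steps of +1 and 2 of -1.
Favorable paths: C(4,2) = 6
Total paths: 2^4 = 16
P = 6/16 = 3/8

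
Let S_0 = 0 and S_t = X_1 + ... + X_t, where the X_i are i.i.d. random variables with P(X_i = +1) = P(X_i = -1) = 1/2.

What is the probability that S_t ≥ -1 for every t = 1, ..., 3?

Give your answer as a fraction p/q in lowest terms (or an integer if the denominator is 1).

Answer: 3/4

Derivation:
Let f(t,s) = #length-t paths at position s with S_1..S_t all ≥ -1.
f(t,s) = f(t-1,s-1) + f(t-1,s+1) for s ≥ -1; f(t,s) = 0 for s < -1.
t=0: f(0,0)=1
t=1: f(1,-1)=1 f(1,1)=1
t=2: f(2,0)=2 f(2,2)=1
t=3: f(3,-1)=2 f(3,1)=3 f(3,3)=1
Σ_s f(3,s) = 6
P = 6/8 = 3/4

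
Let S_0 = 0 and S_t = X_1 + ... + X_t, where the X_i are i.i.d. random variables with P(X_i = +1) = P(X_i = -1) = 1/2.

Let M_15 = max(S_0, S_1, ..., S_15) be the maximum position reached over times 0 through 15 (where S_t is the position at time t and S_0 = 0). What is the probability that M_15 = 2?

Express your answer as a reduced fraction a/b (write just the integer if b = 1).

Let M_15 = max(S_0,...,S_15). Use the reflection principle: for j ≥ 1, #{paths with M_15 ≥ j} = #{S_15 ≥ j} + #{S_15 ≥ j+1}.
By reflection, #{M_15 ≥ 2} = #{S_15 ≥ 2} + #{S_15 ≥ 3} = 9949 + 9949 = 19898.
#{M_15 ≥ 3} = #{S_15 ≥ 3} + #{S_15 ≥ 4} = 9949 + 4944 = 14893.
#{M_15 = 2} = 19898 - 14893 = 5005.
P(M_15 = 2) = 5005/32768 = 5005/32768

Answer: 5005/32768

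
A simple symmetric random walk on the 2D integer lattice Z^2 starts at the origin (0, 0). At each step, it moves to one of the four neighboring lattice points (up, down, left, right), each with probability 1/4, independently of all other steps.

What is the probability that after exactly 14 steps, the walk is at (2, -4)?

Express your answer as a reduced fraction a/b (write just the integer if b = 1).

Let h be the number of horizontal steps (so 14-h are vertical). To end at (2,-4) need (h+2)/2 right-steps and ((14-h)-4)/2 up-steps.
Sum over h with 2 ≤ h ≤ 10, h ≡ 0 (mod 2), 14-h ≡ 0 (mod 2):
h=2: C(14,2)·C(2,2)·C(12,4) = 91·1·495 = 45045
h=4: C(14,4)·C(4,3)·C(10,3) = 1001·4·120 = 480480
h=6: C(14,6)·C(6,4)·C(8,2) = 3003·15·28 = 1261260
h=8: C(14,8)·C(8,5)·C(6,1) = 3003·56·6 = 1009008
h=10: C(14,10)·C(10,6)·C(4,0) = 1001·210·1 = 210210
Total favorable: 3006003
Total paths: 4^14 = 268435456
P = 3006003/268435456 = 3006003/268435456

Answer: 3006003/268435456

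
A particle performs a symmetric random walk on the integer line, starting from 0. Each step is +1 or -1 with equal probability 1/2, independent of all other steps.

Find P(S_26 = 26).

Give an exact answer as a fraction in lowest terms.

To reach position 26 after 26 steps: need 26 steps of +1 and 0 of -1.
Favorable paths: C(26,26) = 1
Total paths: 2^26 = 67108864
P = 1/67108864 = 1/67108864

Answer: 1/67108864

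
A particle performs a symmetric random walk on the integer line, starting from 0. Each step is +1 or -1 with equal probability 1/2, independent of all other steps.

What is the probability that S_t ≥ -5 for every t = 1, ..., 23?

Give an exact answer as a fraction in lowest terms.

Answer: 1656667/2097152

Derivation:
Let f(t,s) = #length-t paths at position s with S_1..S_t all ≥ -5.
f(t,s) = f(t-1,s-1) + f(t-1,s+1) for s ≥ -5; f(t,s) = 0 for s < -5.
t=0: f(0,0)=1
t=1: f(1,-1)=1 f(1,1)=1
t=2: f(2,-2)=1 f(2,0)=2 f(2,2)=1
t=3: f(3,-3)=1 f(3,-1)=3 f(3,1)=3 f(3,3)=1
t=4: f(4,-4)=1 f(4,-2)=4 f(4,0)=6 f(4,2)=4 f(4,4)=1
t=5: f(5,-5)=1 f(5,-3)=5 f(5,-1)=10 f(5,1)=10 f(5,3)=5 f(5,5)=1
t=6: f(6,-4)=6 f(6,-2)=15 f(6,0)=20 f(6,2)=15 f(6,4)=6 f(6,6)=1
t=7: f(7,-5)=6 f(7,-3)=21 f(7,-1)=35 f(7,1)=35 f(7,3)=21 f(7,5)=7 f(7,7)=1
t=8: f(8,-4)=27 f(8,-2)=56 f(8,0)=70 f(8,2)=56 f(8,4)=28 f(8,6)=8 f(8,8)=1
t=9: f(9,-5)=27 f(9,-3)=83 f(9,-1)=126 f(9,1)=126 f(9,3)=84 f(9,5)=36 f(9,7)=9 f(9,9)=1
t=10: f(10,-4)=110 f(10,-2)=209 f(10,0)=252 f(10,2)=210 f(10,4)=120 f(10,6)=45 f(10,8)=10 f(10,10)=1
t=11: f(11,-5)=110 f(11,-3)=319 f(11,-1)=461 f(11,1)=462 f(11,3)=330 f(11,5)=165 f(11,7)=55 f(11,9)=11 f(11,11)=1
t=12: f(12,-4)=429 f(12,-2)=780 f(12,0)=923 f(12,2)=792 f(12,4)=495 f(12,6)=220 f(12,8)=66 f(12,10)=12 f(12,12)=1
t=13: f(13,-5)=429 f(13,-3)=1209 f(13,-1)=1703 f(13,1)=1715 f(13,3)=1287 f(13,5)=715 f(13,7)=286 f(13,9)=78 f(13,11)=13 f(13,13)=1
t=14: f(14,-4)=1638 f(14,-2)=2912 f(14,0)=3418 f(14,2)=3002 f(14,4)=2002 f(14,6)=1001 f(14,8)=364 f(14,10)=91 f(14,12)=14 f(14,14)=1
t=15: f(15,-5)=1638 f(15,-3)=4550 f(15,-1)=6330 f(15,1)=6420 f(15,3)=5004 f(15,5)=3003 f(15,7)=1365 f(15,9)=455 f(15,11)=105 f(15,13)=15 f(15,15)=1
t=16: f(16,-4)=6188 f(16,-2)=10880 f(16,0)=12750 f(16,2)=11424 f(16,4)=8007 f(16,6)=4368 f(16,8)=1820 f(16,10)=560 f(16,12)=120 f(16,14)=16 f(16,16)=1
t=17: f(17,-5)=6188 f(17,-3)=17068 f(17,-1)=23630 f(17,1)=24174 f(17,3)=19431 f(17,5)=12375 f(17,7)=6188 f(17,9)=2380 f(17,11)=680 f(17,13)=136 f(17,15)=17 f(17,17)=1
t=18: f(18,-4)=23256 f(18,-2)=40698 f(18,0)=47804 f(18,2)=43605 f(18,4)=31806 f(18,6)=18563 f(18,8)=8568 f(18,10)=3060 f(18,12)=816 f(18,14)=153 f(18,16)=18 f(18,18)=1
t=19: f(19,-5)=23256 f(19,-3)=63954 f(19,-1)=88502 f(19,1)=91409 f(19,3)=75411 f(19,5)=50369 f(19,7)=27131 f(19,9)=11628 f(19,11)=3876 f(19,13)=969 f(19,15)=171 f(19,17)=19 f(19,19)=1
t=20: f(20,-4)=87210 f(20,-2)=152456 f(20,0)=179911 f(20,2)=166820 f(20,4)=125780 f(20,6)=77500 f(20,8)=38759 f(20,10)=15504 f(20,12)=4845 f(20,14)=1140 f(20,16)=190 f(20,18)=20 f(20,20)=1
t=21: f(21,-5)=87210 f(21,-3)=239666 f(21,-1)=332367 f(21,1)=346731 f(21,3)=292600 f(21,5)=203280 f(21,7)=116259 f(21,9)=54263 f(21,11)=20349 f(21,13)=5985 f(21,15)=1330 f(21,17)=210 f(21,19)=21 f(21,21)=1
t=22: f(22,-4)=326876 f(22,-2)=572033 f(22,0)=679098 f(22,2)=639331 f(22,4)=495880 f(22,6)=319539 f(22,8)=170522 f(22,10)=74612 f(22,12)=26334 f(22,14)=7315 f(22,16)=1540 f(22,18)=231 f(22,20)=22 f(22,22)=1
t=23: f(23,-5)=326876 f(23,-3)=898909 f(23,-1)=1251131 f(23,1)=1318429 f(23,3)=1135211 f(23,5)=815419 f(23,7)=490061 f(23,9)=245134 f(23,11)=100946 f(23,13)=33649 f(23,15)=8855 f(23,17)=1771 f(23,19)=253 f(23,21)=23 f(23,23)=1
Σ_s f(23,s) = 6626668
P = 6626668/8388608 = 1656667/2097152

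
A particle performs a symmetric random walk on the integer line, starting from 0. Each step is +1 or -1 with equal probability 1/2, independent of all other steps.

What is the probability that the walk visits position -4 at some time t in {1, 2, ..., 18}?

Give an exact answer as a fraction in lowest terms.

Count via complement. Let g(t,s) = #length-t paths at position s with S_1..S_t all ≠ -4.
g(t,s) = g(t-1,s-1) + g(t-1,s+1) for s ≠ -4; g(t,-4) = 0.
t=0: g(0,0)=1
t=1: g(1,-1)=1 g(1,1)=1
t=2: g(2,-2)=1 g(2,0)=2 g(2,2)=1
t=3: g(3,-3)=1 g(3,-1)=3 g(3,1)=3 g(3,3)=1
t=4: g(4,-2)=4 g(4,0)=6 g(4,2)=4 g(4,4)=1
t=5: g(5,-3)=4 g(5,-1)=10 g(5,1)=10 g(5,3)=5 g(5,5)=1
t=6: g(6,-2)=14 g(6,0)=20 g(6,2)=15 g(6,4)=6 g(6,6)=1
t=7: g(7,-3)=14 g(7,-1)=34 g(7,1)=35 g(7,3)=21 g(7,5)=7 g(7,7)=1
t=8: g(8,-2)=48 g(8,0)=69 g(8,2)=56 g(8,4)=28 g(8,6)=8 g(8,8)=1
t=9: g(9,-3)=48 g(9,-1)=117 g(9,1)=125 g(9,3)=84 g(9,5)=36 g(9,7)=9 g(9,9)=1
t=10: g(10,-2)=165 g(10,0)=242 g(10,2)=209 g(10,4)=120 g(10,6)=45 g(10,8)=10 g(10,10)=1
t=11: g(11,-3)=165 g(11,-1)=407 g(11,1)=451 g(11,3)=329 g(11,5)=165 g(11,7)=55 g(11,9)=11 g(11,11)=1
t=12: g(12,-2)=572 g(12,0)=858 g(12,2)=780 g(12,4)=494 g(12,6)=220 g(12,8)=66 g(12,10)=12 g(12,12)=1
t=13: g(13,-3)=572 g(13,-1)=1430 g(13,1)=1638 g(13,3)=1274 g(13,5)=714 g(13,7)=286 g(13,9)=78 g(13,11)=13 g(13,13)=1
t=14: g(14,-2)=2002 g(14,0)=3068 g(14,2)=2912 g(14,4)=1988 g(14,6)=1000 g(14,8)=364 g(14,10)=91 g(14,12)=14 g(14,14)=1
t=15: g(15,-3)=2002 g(15,-1)=5070 g(15,1)=5980 g(15,3)=4900 g(15,5)=2988 g(15,7)=1364 g(15,9)=455 g(15,11)=105 g(15,13)=15 g(15,15)=1
t=16: g(16,-2)=7072 g(16,0)=11050 g(16,2)=10880 g(16,4)=7888 g(16,6)=4352 g(16,8)=1819 g(16,10)=560 g(16,12)=120 g(16,14)=16 g(16,16)=1
t=17: g(17,-3)=7072 g(17,-1)=18122 g(17,1)=21930 g(17,3)=18768 g(17,5)=12240 g(17,7)=6171 g(17,9)=2379 g(17,11)=680 g(17,13)=136 g(17,15)=17 g(17,17)=1
t=18: g(18,-2)=25194 g(18,0)=40052 g(18,2)=40698 g(18,4)=31008 g(18,6)=18411 g(18,8)=8550 g(18,10)=3059 g(18,12)=816 g(18,14)=153 g(18,16)=18 g(18,18)=1
Paths never hitting -4: Σ_s g(18,s) = 167960
Paths hitting -4: 2^18 - 167960 = 94184
P = 94184/262144 = 11773/32768

Answer: 11773/32768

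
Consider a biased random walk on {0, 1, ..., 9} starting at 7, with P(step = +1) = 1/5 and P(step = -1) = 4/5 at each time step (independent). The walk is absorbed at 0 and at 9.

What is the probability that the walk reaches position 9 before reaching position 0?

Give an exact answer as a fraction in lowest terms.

Answer: 5461/87381

Derivation:
Biased walk: p = 1/5, q = 4/5, r = q/p = 4
Gambler's ruin: P(hit 9 before 0 | start at 7) = (1 - r^a)/(1 - r^N)
r^7 = 16384; r^9 = 262144
P = (1 - 16384) / (1 - 262144) = -16383 / -262143 = 5461/87381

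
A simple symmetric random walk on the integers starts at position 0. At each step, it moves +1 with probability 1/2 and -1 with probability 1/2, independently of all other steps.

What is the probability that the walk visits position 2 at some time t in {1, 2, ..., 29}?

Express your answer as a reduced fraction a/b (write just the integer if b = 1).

Answer: 23859587/33554432

Derivation:
Count via complement. Let g(t,s) = #length-t paths at position s with S_1..S_t all ≠ 2.
g(t,s) = g(t-1,s-1) + g(t-1,s+1) for s ≠ 2; g(t,2) = 0.
t=0: g(0,0)=1
t=1: g(1,-1)=1 g(1,1)=1
t=2: g(2,-2)=1 g(2,0)=2
t=3: g(3,-3)=1 g(3,-1)=3 g(3,1)=2
t=4: g(4,-4)=1 g(4,-2)=4 g(4,0)=5
t=5: g(5,-5)=1 g(5,-3)=5 g(5,-1)=9 g(5,1)=5
t=6: g(6,-6)=1 g(6,-4)=6 g(6,-2)=14 g(6,0)=14
t=7: g(7,-7)=1 g(7,-5)=7 g(7,-3)=20 g(7,-1)=28 g(7,1)=14
t=8: g(8,-8)=1 g(8,-6)=8 g(8,-4)=27 g(8,-2)=48 g(8,0)=42
t=9: g(9,-9)=1 g(9,-7)=9 g(9,-5)=35 g(9,-3)=75 g(9,-1)=90 g(9,1)=42
t=10: g(10,-10)=1 g(10,-8)=10 g(10,-6)=44 g(10,-4)=110 g(10,-2)=165 g(10,0)=132
t=11: g(11,-11)=1 g(11,-9)=11 g(11,-7)=54 g(11,-5)=154 g(11,-3)=275 g(11,-1)=297 g(11,1)=132
t=12: g(12,-12)=1 g(12,-10)=12 g(12,-8)=65 g(12,-6)=208 g(12,-4)=429 g(12,-2)=572 g(12,0)=429
t=13: g(13,-13)=1 g(13,-11)=13 g(13,-9)=77 g(13,-7)=273 g(13,-5)=637 g(13,-3)=1001 g(13,-1)=1001 g(13,1)=429
t=14: g(14,-14)=1 g(14,-12)=14 g(14,-10)=90 g(14,-8)=350 g(14,-6)=910 g(14,-4)=1638 g(14,-2)=2002 g(14,0)=1430
t=15: g(15,-15)=1 g(15,-13)=15 g(15,-11)=104 g(15,-9)=440 g(15,-7)=1260 g(15,-5)=2548 g(15,-3)=3640 g(15,-1)=3432 g(15,1)=1430
t=16: g(16,-16)=1 g(16,-14)=16 g(16,-12)=119 g(16,-10)=544 g(16,-8)=1700 g(16,-6)=3808 g(16,-4)=6188 g(16,-2)=7072 g(16,0)=4862
t=17: g(17,-17)=1 g(17,-15)=17 g(17,-13)=135 g(17,-11)=663 g(17,-9)=2244 g(17,-7)=5508 g(17,-5)=9996 g(17,-3)=13260 g(17,-1)=11934 g(17,1)=4862
t=18: g(18,-18)=1 g(18,-16)=18 g(18,-14)=152 g(18,-12)=798 g(18,-10)=2907 g(18,-8)=7752 g(18,-6)=15504 g(18,-4)=23256 g(18,-2)=25194 g(18,0)=16796
t=19: g(19,-19)=1 g(19,-17)=19 g(19,-15)=170 g(19,-13)=950 g(19,-11)=3705 g(19,-9)=10659 g(19,-7)=23256 g(19,-5)=38760 g(19,-3)=48450 g(19,-1)=41990 g(19,1)=16796
t=20: g(20,-20)=1 g(20,-18)=20 g(20,-16)=189 g(20,-14)=1120 g(20,-12)=4655 g(20,-10)=14364 g(20,-8)=33915 g(20,-6)=62016 g(20,-4)=87210 g(20,-2)=90440 g(20,0)=58786
t=21: g(21,-21)=1 g(21,-19)=21 g(21,-17)=209 g(21,-15)=1309 g(21,-13)=5775 g(21,-11)=19019 g(21,-9)=48279 g(21,-7)=95931 g(21,-5)=149226 g(21,-3)=177650 g(21,-1)=149226 g(21,1)=58786
t=22: g(22,-22)=1 g(22,-20)=22 g(22,-18)=230 g(22,-16)=1518 g(22,-14)=7084 g(22,-12)=24794 g(22,-10)=67298 g(22,-8)=144210 g(22,-6)=245157 g(22,-4)=326876 g(22,-2)=326876 g(22,0)=208012
t=23: g(23,-23)=1 g(23,-21)=23 g(23,-19)=252 g(23,-17)=1748 g(23,-15)=8602 g(23,-13)=31878 g(23,-11)=92092 g(23,-9)=211508 g(23,-7)=389367 g(23,-5)=572033 g(23,-3)=653752 g(23,-1)=534888 g(23,1)=208012
t=24: g(24,-24)=1 g(24,-22)=24 g(24,-20)=275 g(24,-18)=2000 g(24,-16)=10350 g(24,-14)=40480 g(24,-12)=123970 g(24,-10)=303600 g(24,-8)=600875 g(24,-6)=961400 g(24,-4)=1225785 g(24,-2)=1188640 g(24,0)=742900
t=25: g(25,-25)=1 g(25,-23)=25 g(25,-21)=299 g(25,-19)=2275 g(25,-17)=12350 g(25,-15)=50830 g(25,-13)=164450 g(25,-11)=427570 g(25,-9)=904475 g(25,-7)=1562275 g(25,-5)=2187185 g(25,-3)=2414425 g(25,-1)=1931540 g(25,1)=742900
t=26: g(26,-26)=1 g(26,-24)=26 g(26,-22)=324 g(26,-20)=2574 g(26,-18)=14625 g(26,-16)=63180 g(26,-14)=215280 g(26,-12)=592020 g(26,-10)=1332045 g(26,-8)=2466750 g(26,-6)=3749460 g(26,-4)=4601610 g(26,-2)=4345965 g(26,0)=2674440
t=27: g(27,-27)=1 g(27,-25)=27 g(27,-23)=350 g(27,-21)=2898 g(27,-19)=17199 g(27,-17)=77805 g(27,-15)=278460 g(27,-13)=807300 g(27,-11)=1924065 g(27,-9)=3798795 g(27,-7)=6216210 g(27,-5)=8351070 g(27,-3)=8947575 g(27,-1)=7020405 g(27,1)=2674440
t=28: g(28,-28)=1 g(28,-26)=28 g(28,-24)=377 g(28,-22)=3248 g(28,-20)=20097 g(28,-18)=95004 g(28,-16)=356265 g(28,-14)=1085760 g(28,-12)=2731365 g(28,-10)=5722860 g(28,-8)=10015005 g(28,-6)=14567280 g(28,-4)=17298645 g(28,-2)=15967980 g(28,0)=9694845
t=29: g(29,-29)=1 g(29,-27)=29 g(29,-25)=405 g(29,-23)=3625 g(29,-21)=23345 g(29,-19)=115101 g(29,-17)=451269 g(29,-15)=1442025 g(29,-13)=3817125 g(29,-11)=8454225 g(29,-9)=15737865 g(29,-7)=24582285 g(29,-5)=31865925 g(29,-3)=33266625 g(29,-1)=25662825 g(29,1)=9694845
Paths never hitting 2: Σ_s g(29,s) = 155117520
Paths hitting 2: 2^29 - 155117520 = 381753392
P = 381753392/536870912 = 23859587/33554432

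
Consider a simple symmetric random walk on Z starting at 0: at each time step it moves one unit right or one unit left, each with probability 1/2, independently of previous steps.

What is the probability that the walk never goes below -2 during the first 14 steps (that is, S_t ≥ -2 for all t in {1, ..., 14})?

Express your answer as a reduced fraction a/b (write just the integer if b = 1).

Answer: 4719/8192

Derivation:
Let f(t,s) = #length-t paths at position s with S_1..S_t all ≥ -2.
f(t,s) = f(t-1,s-1) + f(t-1,s+1) for s ≥ -2; f(t,s) = 0 for s < -2.
t=0: f(0,0)=1
t=1: f(1,-1)=1 f(1,1)=1
t=2: f(2,-2)=1 f(2,0)=2 f(2,2)=1
t=3: f(3,-1)=3 f(3,1)=3 f(3,3)=1
t=4: f(4,-2)=3 f(4,0)=6 f(4,2)=4 f(4,4)=1
t=5: f(5,-1)=9 f(5,1)=10 f(5,3)=5 f(5,5)=1
t=6: f(6,-2)=9 f(6,0)=19 f(6,2)=15 f(6,4)=6 f(6,6)=1
t=7: f(7,-1)=28 f(7,1)=34 f(7,3)=21 f(7,5)=7 f(7,7)=1
t=8: f(8,-2)=28 f(8,0)=62 f(8,2)=55 f(8,4)=28 f(8,6)=8 f(8,8)=1
t=9: f(9,-1)=90 f(9,1)=117 f(9,3)=83 f(9,5)=36 f(9,7)=9 f(9,9)=1
t=10: f(10,-2)=90 f(10,0)=207 f(10,2)=200 f(10,4)=119 f(10,6)=45 f(10,8)=10 f(10,10)=1
t=11: f(11,-1)=297 f(11,1)=407 f(11,3)=319 f(11,5)=164 f(11,7)=55 f(11,9)=11 f(11,11)=1
t=12: f(12,-2)=297 f(12,0)=704 f(12,2)=726 f(12,4)=483 f(12,6)=219 f(12,8)=66 f(12,10)=12 f(12,12)=1
t=13: f(13,-1)=1001 f(13,1)=1430 f(13,3)=1209 f(13,5)=702 f(13,7)=285 f(13,9)=78 f(13,11)=13 f(13,13)=1
t=14: f(14,-2)=1001 f(14,0)=2431 f(14,2)=2639 f(14,4)=1911 f(14,6)=987 f(14,8)=363 f(14,10)=91 f(14,12)=14 f(14,14)=1
Σ_s f(14,s) = 9438
P = 9438/16384 = 4719/8192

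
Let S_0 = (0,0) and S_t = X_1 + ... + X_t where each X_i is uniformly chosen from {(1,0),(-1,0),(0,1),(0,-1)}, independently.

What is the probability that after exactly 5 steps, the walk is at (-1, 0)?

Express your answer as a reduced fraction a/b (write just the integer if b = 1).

Answer: 25/256

Derivation:
Let h be the number of horizontal steps (so 5-h are vertical). To end at (-1,0) need (h-1)/2 right-steps and ((5-h)+0)/2 up-steps.
Sum over h with 1 ≤ h ≤ 5, h ≡ 1 (mod 2), 5-h ≡ 0 (mod 2):
h=1: C(5,1)·C(1,0)·C(4,2) = 5·1·6 = 30
h=3: C(5,3)·C(3,1)·C(2,1) = 10·3·2 = 60
h=5: C(5,5)·C(5,2)·C(0,0) = 1·10·1 = 10
Total favorable: 100
Total paths: 4^5 = 1024
P = 100/1024 = 25/256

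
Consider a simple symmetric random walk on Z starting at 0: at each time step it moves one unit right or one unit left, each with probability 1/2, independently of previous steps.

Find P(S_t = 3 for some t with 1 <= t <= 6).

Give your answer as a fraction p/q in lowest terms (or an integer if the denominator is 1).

Count via complement. Let g(t,s) = #length-t paths at position s with S_1..S_t all ≠ 3.
g(t,s) = g(t-1,s-1) + g(t-1,s+1) for s ≠ 3; g(t,3) = 0.
t=0: g(0,0)=1
t=1: g(1,-1)=1 g(1,1)=1
t=2: g(2,-2)=1 g(2,0)=2 g(2,2)=1
t=3: g(3,-3)=1 g(3,-1)=3 g(3,1)=3
t=4: g(4,-4)=1 g(4,-2)=4 g(4,0)=6 g(4,2)=3
t=5: g(5,-5)=1 g(5,-3)=5 g(5,-1)=10 g(5,1)=9
t=6: g(6,-6)=1 g(6,-4)=6 g(6,-2)=15 g(6,0)=19 g(6,2)=9
Paths never hitting 3: Σ_s g(6,s) = 50
Paths hitting 3: 2^6 - 50 = 14
P = 14/64 = 7/32

Answer: 7/32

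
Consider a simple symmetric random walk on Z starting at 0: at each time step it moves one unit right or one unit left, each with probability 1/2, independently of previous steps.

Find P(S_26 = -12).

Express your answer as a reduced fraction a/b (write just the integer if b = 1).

To reach position -12 after 26 steps: need 7 steps of +1 and 19 of -1.
Favorable paths: C(26,7) = 657800
Total paths: 2^26 = 67108864
P = 657800/67108864 = 82225/8388608

Answer: 82225/8388608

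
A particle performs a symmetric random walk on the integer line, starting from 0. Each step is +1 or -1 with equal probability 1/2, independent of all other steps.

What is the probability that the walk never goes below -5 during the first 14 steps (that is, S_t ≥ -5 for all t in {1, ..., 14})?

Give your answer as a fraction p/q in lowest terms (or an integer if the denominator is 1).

Let f(t,s) = #length-t paths at position s with S_1..S_t all ≥ -5.
f(t,s) = f(t-1,s-1) + f(t-1,s+1) for s ≥ -5; f(t,s) = 0 for s < -5.
t=0: f(0,0)=1
t=1: f(1,-1)=1 f(1,1)=1
t=2: f(2,-2)=1 f(2,0)=2 f(2,2)=1
t=3: f(3,-3)=1 f(3,-1)=3 f(3,1)=3 f(3,3)=1
t=4: f(4,-4)=1 f(4,-2)=4 f(4,0)=6 f(4,2)=4 f(4,4)=1
t=5: f(5,-5)=1 f(5,-3)=5 f(5,-1)=10 f(5,1)=10 f(5,3)=5 f(5,5)=1
t=6: f(6,-4)=6 f(6,-2)=15 f(6,0)=20 f(6,2)=15 f(6,4)=6 f(6,6)=1
t=7: f(7,-5)=6 f(7,-3)=21 f(7,-1)=35 f(7,1)=35 f(7,3)=21 f(7,5)=7 f(7,7)=1
t=8: f(8,-4)=27 f(8,-2)=56 f(8,0)=70 f(8,2)=56 f(8,4)=28 f(8,6)=8 f(8,8)=1
t=9: f(9,-5)=27 f(9,-3)=83 f(9,-1)=126 f(9,1)=126 f(9,3)=84 f(9,5)=36 f(9,7)=9 f(9,9)=1
t=10: f(10,-4)=110 f(10,-2)=209 f(10,0)=252 f(10,2)=210 f(10,4)=120 f(10,6)=45 f(10,8)=10 f(10,10)=1
t=11: f(11,-5)=110 f(11,-3)=319 f(11,-1)=461 f(11,1)=462 f(11,3)=330 f(11,5)=165 f(11,7)=55 f(11,9)=11 f(11,11)=1
t=12: f(12,-4)=429 f(12,-2)=780 f(12,0)=923 f(12,2)=792 f(12,4)=495 f(12,6)=220 f(12,8)=66 f(12,10)=12 f(12,12)=1
t=13: f(13,-5)=429 f(13,-3)=1209 f(13,-1)=1703 f(13,1)=1715 f(13,3)=1287 f(13,5)=715 f(13,7)=286 f(13,9)=78 f(13,11)=13 f(13,13)=1
t=14: f(14,-4)=1638 f(14,-2)=2912 f(14,0)=3418 f(14,2)=3002 f(14,4)=2002 f(14,6)=1001 f(14,8)=364 f(14,10)=91 f(14,12)=14 f(14,14)=1
Σ_s f(14,s) = 14443
P = 14443/16384 = 14443/16384

Answer: 14443/16384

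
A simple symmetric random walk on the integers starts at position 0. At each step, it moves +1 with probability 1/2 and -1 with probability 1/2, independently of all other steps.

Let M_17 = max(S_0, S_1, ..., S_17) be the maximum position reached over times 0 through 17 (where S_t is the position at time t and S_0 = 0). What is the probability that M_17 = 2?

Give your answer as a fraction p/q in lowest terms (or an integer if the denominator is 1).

Let M_17 = max(S_0,...,S_17). Use the reflection principle: for j ≥ 1, #{paths with M_17 ≥ j} = #{S_17 ≥ j} + #{S_17 ≥ j+1}.
By reflection, #{M_17 ≥ 2} = #{S_17 ≥ 2} + #{S_17 ≥ 3} = 41226 + 41226 = 82452.
#{M_17 ≥ 3} = #{S_17 ≥ 3} + #{S_17 ≥ 4} = 41226 + 21778 = 63004.
#{M_17 = 2} = 82452 - 63004 = 19448.
P(M_17 = 2) = 19448/131072 = 2431/16384

Answer: 2431/16384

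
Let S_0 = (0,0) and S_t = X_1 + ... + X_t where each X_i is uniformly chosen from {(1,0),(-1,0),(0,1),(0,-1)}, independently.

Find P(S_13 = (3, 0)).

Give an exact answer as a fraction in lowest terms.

Answer: 1656369/67108864

Derivation:
Let h be the number of horizontal steps (so 13-h are vertical). To end at (3,0) need (h+3)/2 right-steps and ((13-h)+0)/2 up-steps.
Sum over h with 3 ≤ h ≤ 13, h ≡ 1 (mod 2), 13-h ≡ 0 (mod 2):
h=3: C(13,3)·C(3,3)·C(10,5) = 286·1·252 = 72072
h=5: C(13,5)·C(5,4)·C(8,4) = 1287·5·70 = 450450
h=7: C(13,7)·C(7,5)·C(6,3) = 1716·21·20 = 720720
h=9: C(13,9)·C(9,6)·C(4,2) = 715·84·6 = 360360
h=11: C(13,11)·C(11,7)·C(2,1) = 78·330·2 = 51480
h=13: C(13,13)·C(13,8)·C(0,0) = 1·1287·1 = 1287
Total favorable: 1656369
Total paths: 4^13 = 67108864
P = 1656369/67108864 = 1656369/67108864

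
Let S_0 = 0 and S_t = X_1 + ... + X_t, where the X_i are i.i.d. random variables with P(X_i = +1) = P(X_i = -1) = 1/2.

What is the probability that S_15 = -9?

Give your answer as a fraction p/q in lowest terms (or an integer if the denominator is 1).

Answer: 455/32768

Derivation:
To reach position -9 after 15 steps: need 3 steps of +1 and 12 of -1.
Favorable paths: C(15,3) = 455
Total paths: 2^15 = 32768
P = 455/32768 = 455/32768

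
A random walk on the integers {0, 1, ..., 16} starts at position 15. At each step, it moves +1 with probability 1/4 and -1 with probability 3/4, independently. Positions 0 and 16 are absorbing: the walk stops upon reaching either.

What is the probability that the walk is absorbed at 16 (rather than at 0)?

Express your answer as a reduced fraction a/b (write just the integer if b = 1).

Biased walk: p = 1/4, q = 3/4, r = q/p = 3
Gambler's ruin: P(hit 16 before 0 | start at 15) = (1 - r^a)/(1 - r^N)
r^15 = 14348907; r^16 = 43046721
P = (1 - 14348907) / (1 - 43046721) = -14348906 / -43046720 = 7174453/21523360

Answer: 7174453/21523360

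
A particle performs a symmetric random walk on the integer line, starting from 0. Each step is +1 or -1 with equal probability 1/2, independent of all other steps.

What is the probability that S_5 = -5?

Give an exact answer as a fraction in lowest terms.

To reach position -5 after 5 steps: need 0 steps of +1 and 5 of -1.
Favorable paths: C(5,0) = 1
Total paths: 2^5 = 32
P = 1/32 = 1/32

Answer: 1/32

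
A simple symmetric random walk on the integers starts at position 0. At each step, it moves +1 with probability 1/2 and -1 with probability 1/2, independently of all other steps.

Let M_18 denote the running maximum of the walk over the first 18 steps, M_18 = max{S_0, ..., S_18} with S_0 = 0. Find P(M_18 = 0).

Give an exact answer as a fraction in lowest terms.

Answer: 12155/65536

Derivation:
Let M_18 = max(S_0,...,S_18). Use the reflection principle: for j ≥ 1, #{paths with M_18 ≥ j} = #{S_18 ≥ j} + #{S_18 ≥ j+1}.
P(M_18 ≥ 0) = 1 since S_0 = 0, so #{M_18 ≥ 0} = 262144.
#{M_18 ≥ 1} = #{S_18 ≥ 1} + #{S_18 ≥ 2} = 106762 + 106762 = 213524.
#{M_18 = 0} = 262144 - 213524 = 48620.
P(M_18 = 0) = 48620/262144 = 12155/65536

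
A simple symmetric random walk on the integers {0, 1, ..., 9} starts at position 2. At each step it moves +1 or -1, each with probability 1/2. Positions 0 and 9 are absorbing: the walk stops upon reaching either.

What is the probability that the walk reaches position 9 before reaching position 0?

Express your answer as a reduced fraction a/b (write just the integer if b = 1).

Answer: 2/9

Derivation:
Symmetric walk (p = 1/2): the harmonic-function argument gives P(hit 9 before 0 | start at 2) = a/N.
P = 2/9 = 2/9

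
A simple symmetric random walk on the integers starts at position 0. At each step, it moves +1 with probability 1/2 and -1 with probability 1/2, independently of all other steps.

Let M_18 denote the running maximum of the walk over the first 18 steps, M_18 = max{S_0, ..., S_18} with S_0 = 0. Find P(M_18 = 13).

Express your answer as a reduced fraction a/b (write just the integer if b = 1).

Let M_18 = max(S_0,...,S_18). Use the reflection principle: for j ≥ 1, #{paths with M_18 ≥ j} = #{S_18 ≥ j} + #{S_18 ≥ j+1}.
By reflection, #{M_18 ≥ 13} = #{S_18 ≥ 13} + #{S_18 ≥ 14} = 172 + 172 = 344.
#{M_18 ≥ 14} = #{S_18 ≥ 14} + #{S_18 ≥ 15} = 172 + 19 = 191.
#{M_18 = 13} = 344 - 191 = 153.
P(M_18 = 13) = 153/262144 = 153/262144

Answer: 153/262144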